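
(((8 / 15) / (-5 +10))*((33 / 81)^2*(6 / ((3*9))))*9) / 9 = 0.00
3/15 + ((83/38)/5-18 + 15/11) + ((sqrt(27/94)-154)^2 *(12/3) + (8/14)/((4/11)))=65220304159/687610-1848 *sqrt(282)/47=94190.44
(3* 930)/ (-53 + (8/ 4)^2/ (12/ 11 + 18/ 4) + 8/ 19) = -1304046/ 24241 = -53.80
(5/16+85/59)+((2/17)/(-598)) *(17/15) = 7421731/4233840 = 1.75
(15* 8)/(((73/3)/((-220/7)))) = -154.99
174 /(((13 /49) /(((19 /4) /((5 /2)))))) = 80997 /65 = 1246.11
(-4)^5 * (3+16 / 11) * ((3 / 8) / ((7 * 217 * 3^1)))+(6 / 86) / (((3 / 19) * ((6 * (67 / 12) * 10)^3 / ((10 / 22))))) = -41384988211 / 110252196725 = -0.38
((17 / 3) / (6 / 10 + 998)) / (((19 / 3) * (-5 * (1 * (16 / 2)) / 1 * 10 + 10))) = -17 / 7399626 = -0.00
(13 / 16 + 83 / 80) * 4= 37 / 5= 7.40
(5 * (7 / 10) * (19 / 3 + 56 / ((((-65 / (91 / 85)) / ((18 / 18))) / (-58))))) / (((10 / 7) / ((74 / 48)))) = 138301079 / 612000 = 225.98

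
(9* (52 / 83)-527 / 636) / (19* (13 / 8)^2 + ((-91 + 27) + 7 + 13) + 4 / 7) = 28437584 / 39868137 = 0.71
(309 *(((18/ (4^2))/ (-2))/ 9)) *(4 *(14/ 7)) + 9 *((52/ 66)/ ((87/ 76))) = -94619/ 638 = -148.31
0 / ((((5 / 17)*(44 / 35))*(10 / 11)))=0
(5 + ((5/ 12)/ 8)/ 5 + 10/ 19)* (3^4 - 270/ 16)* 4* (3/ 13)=272673/ 832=327.73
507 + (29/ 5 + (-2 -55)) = 455.80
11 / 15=0.73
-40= -40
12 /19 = 0.63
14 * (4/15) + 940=14156/15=943.73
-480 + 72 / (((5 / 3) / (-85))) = -4152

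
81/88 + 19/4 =499/88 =5.67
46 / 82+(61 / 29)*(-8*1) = -16.27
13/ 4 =3.25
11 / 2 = 5.50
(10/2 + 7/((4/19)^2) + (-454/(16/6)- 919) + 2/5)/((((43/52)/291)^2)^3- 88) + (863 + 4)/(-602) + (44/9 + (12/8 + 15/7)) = 252046057038295181615912748076913/14310001432791556396954050868335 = 17.61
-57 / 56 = -1.02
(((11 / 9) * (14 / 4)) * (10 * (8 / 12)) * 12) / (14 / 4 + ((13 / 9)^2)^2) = 43.58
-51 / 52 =-0.98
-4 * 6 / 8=-3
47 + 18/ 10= 244/ 5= 48.80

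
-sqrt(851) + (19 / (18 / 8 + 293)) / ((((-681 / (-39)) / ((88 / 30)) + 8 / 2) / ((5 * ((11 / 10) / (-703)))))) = -sqrt(851) - 12584 / 248767021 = -29.17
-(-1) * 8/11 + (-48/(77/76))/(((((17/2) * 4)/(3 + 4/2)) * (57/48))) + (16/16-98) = -133701/1309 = -102.14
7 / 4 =1.75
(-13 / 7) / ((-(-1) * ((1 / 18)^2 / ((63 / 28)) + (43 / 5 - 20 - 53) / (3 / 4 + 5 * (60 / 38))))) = 3459105 / 13873069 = 0.25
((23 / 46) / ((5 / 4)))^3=0.06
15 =15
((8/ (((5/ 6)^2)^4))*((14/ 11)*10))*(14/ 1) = 5267275776/ 859375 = 6129.19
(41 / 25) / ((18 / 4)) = 82 / 225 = 0.36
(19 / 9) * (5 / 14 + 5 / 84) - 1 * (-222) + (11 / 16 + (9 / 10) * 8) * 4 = 34348 / 135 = 254.43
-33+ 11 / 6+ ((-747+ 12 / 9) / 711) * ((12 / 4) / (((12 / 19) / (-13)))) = 286625 / 8532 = 33.59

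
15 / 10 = 3 / 2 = 1.50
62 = 62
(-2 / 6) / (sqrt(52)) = -sqrt(13) / 78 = -0.05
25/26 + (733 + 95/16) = 153899/208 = 739.90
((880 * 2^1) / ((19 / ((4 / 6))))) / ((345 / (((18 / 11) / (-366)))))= -64 / 79971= -0.00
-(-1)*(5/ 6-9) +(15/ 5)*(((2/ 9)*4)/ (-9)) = -8.46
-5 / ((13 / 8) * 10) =-4 / 13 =-0.31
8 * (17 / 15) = 136 / 15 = 9.07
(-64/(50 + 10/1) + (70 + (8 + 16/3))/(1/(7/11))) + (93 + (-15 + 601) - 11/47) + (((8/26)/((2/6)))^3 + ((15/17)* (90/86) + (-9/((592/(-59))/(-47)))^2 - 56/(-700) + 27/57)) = 2510.21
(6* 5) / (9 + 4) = 2.31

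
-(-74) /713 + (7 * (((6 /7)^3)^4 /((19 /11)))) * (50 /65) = 206866616821034 /348228990036473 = 0.59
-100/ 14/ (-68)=25/ 238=0.11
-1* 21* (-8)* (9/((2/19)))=14364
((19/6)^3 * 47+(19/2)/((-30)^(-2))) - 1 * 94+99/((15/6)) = 10787113/1080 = 9988.07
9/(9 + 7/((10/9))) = 10/17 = 0.59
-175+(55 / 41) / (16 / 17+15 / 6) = -837605 / 4797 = -174.61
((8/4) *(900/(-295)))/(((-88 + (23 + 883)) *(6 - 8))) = 90/24131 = 0.00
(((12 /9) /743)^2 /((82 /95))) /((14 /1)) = 380 /1425942567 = 0.00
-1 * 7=-7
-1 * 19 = -19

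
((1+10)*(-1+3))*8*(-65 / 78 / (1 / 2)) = -880 / 3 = -293.33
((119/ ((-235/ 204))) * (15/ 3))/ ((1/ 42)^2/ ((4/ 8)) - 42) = 1259496/ 102413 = 12.30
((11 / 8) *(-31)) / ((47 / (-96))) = 4092 / 47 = 87.06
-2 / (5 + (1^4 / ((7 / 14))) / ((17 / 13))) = -34 / 111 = -0.31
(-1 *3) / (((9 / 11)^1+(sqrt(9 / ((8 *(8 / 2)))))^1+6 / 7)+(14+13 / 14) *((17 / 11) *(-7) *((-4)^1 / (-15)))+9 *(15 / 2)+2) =-3599774640 / 33716271863+48024900 *sqrt(2) / 33716271863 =-0.10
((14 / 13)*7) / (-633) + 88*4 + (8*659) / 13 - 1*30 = 5986816 / 8229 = 727.53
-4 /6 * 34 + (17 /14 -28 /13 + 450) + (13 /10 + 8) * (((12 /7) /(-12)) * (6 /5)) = 424.80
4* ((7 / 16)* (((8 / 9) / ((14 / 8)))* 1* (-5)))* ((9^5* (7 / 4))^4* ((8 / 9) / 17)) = -1801886096740474447605 / 68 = -26498324952065800700.07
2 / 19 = 0.11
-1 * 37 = -37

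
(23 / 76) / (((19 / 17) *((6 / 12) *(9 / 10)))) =1955 / 3249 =0.60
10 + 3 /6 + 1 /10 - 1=48 /5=9.60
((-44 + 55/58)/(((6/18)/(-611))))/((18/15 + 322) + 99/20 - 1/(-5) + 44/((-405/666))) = 37448190/121481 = 308.26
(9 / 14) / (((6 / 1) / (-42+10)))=-24 / 7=-3.43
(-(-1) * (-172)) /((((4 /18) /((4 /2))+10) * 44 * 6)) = -0.06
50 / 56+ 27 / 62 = 1153 / 868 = 1.33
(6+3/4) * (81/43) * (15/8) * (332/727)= 2722815/250088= 10.89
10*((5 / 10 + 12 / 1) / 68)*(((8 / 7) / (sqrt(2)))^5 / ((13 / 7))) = 0.34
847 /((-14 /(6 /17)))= -363 /17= -21.35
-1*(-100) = 100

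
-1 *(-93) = 93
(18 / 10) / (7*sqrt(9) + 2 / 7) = 63 / 745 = 0.08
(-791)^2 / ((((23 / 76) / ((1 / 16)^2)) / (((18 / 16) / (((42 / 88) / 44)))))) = 616474551 / 736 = 837601.29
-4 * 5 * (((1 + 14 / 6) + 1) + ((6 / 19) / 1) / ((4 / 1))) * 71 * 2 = -714260 / 57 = -12530.88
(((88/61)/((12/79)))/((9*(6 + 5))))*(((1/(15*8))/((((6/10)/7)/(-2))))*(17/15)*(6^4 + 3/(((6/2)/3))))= -27.46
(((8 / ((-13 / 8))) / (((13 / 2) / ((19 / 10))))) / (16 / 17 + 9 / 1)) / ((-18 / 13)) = 10336 / 98865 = 0.10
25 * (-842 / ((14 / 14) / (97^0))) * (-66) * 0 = 0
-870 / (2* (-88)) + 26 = 30.94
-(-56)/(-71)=-56/71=-0.79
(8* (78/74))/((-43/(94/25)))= -29328/39775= -0.74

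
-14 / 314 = -7 / 157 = -0.04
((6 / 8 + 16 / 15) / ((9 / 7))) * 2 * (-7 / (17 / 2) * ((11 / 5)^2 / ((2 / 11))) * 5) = -7108871 / 22950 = -309.75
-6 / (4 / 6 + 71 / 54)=-324 / 107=-3.03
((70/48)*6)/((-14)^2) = 5/112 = 0.04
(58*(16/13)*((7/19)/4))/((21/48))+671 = 169449/247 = 686.03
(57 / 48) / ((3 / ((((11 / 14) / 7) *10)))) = 0.44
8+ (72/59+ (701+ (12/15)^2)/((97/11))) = 12703309/143075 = 88.79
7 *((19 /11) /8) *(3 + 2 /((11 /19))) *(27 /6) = 84987 /1936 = 43.90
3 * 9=27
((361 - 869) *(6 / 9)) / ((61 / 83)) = -460.81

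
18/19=0.95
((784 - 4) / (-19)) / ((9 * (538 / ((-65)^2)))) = -549250 / 15333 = -35.82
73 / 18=4.06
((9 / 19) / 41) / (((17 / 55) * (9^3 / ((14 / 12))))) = 385 / 6436098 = 0.00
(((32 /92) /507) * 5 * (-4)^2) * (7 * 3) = 4480 /3887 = 1.15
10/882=5/441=0.01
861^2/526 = 741321/526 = 1409.36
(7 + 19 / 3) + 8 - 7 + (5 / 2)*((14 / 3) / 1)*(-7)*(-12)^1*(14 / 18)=6989 / 9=776.56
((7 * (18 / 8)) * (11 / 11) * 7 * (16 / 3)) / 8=147 / 2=73.50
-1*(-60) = 60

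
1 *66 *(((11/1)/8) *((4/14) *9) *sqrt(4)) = 3267/7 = 466.71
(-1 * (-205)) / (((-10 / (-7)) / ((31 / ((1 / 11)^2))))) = 1076537 / 2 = 538268.50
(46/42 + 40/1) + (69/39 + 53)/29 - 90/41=13239893/324597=40.79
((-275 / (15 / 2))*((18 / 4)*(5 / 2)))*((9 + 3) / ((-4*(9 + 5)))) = 2475 / 28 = 88.39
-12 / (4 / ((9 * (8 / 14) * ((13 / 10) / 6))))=-117 / 35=-3.34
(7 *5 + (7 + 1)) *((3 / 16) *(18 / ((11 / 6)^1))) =3483 / 44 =79.16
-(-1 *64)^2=-4096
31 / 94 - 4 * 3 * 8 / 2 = -4481 / 94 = -47.67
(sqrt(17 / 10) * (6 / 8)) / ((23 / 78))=117 * sqrt(170) / 460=3.32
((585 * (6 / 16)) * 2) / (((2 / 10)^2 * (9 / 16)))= 19500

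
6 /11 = 0.55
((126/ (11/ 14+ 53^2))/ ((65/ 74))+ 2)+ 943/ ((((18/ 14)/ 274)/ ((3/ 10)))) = 92495298487/ 1534143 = 60291.18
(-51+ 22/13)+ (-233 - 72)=-4606/13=-354.31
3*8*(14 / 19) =336 / 19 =17.68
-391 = -391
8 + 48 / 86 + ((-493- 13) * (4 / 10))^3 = -44566604304 / 5375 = -8291461.27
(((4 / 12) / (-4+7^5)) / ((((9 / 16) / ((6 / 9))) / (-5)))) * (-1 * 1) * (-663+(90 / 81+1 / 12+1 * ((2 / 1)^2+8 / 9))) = -315320 / 4083129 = -0.08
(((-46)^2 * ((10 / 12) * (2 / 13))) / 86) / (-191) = -5290 / 320307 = -0.02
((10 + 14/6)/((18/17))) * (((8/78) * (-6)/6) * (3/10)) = -629/1755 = -0.36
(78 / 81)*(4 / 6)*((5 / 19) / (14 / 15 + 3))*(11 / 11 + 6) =9100 / 30267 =0.30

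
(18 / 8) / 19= 9 / 76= 0.12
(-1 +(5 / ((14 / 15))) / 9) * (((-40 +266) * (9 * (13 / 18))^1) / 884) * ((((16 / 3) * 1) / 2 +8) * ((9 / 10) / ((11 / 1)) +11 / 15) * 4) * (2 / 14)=-243176 / 72765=-3.34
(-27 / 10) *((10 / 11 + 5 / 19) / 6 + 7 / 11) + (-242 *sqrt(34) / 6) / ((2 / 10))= -605 *sqrt(34) / 3 - 9387 / 4180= -1178.15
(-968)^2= 937024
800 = 800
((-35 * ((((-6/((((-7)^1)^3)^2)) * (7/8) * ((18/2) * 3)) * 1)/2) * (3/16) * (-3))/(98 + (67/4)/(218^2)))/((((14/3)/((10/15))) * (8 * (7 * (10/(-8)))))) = 2887083/11689275222800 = 0.00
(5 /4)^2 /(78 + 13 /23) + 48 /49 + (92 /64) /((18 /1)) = 27523607 /25500384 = 1.08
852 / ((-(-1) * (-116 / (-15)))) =3195 / 29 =110.17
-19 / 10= -1.90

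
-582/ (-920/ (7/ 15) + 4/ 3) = 6111/ 20686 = 0.30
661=661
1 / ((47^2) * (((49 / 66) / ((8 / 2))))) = 264 / 108241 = 0.00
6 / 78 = 1 / 13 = 0.08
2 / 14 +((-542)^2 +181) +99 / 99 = 2057623 / 7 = 293946.14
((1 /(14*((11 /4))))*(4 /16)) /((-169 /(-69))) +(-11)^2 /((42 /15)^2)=5624441 /364364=15.44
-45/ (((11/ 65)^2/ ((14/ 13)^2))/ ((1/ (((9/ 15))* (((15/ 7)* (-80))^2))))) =-2401/ 23232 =-0.10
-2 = -2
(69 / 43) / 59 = 69 / 2537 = 0.03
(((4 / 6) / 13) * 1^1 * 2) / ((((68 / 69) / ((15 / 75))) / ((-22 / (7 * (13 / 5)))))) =-506 / 20111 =-0.03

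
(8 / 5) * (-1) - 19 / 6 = -143 / 30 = -4.77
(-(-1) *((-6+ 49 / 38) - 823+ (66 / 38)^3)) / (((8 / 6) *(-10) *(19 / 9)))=304631793 / 10425680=29.22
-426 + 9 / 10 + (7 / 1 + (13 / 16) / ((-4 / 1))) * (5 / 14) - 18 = -1974213 / 4480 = -440.67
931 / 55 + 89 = 5826 / 55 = 105.93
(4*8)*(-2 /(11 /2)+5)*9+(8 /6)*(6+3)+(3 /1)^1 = 14853 /11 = 1350.27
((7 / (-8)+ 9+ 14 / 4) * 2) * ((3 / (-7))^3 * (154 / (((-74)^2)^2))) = -27621 / 2938684448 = -0.00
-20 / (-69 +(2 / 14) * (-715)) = 0.12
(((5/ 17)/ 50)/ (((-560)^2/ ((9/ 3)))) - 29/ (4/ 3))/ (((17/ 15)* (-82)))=3478607991/ 14863385600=0.23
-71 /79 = -0.90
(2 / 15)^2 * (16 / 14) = 32 / 1575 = 0.02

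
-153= -153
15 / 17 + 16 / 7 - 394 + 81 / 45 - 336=-431394 / 595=-725.03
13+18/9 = 15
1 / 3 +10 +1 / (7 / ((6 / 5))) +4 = 1523 / 105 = 14.50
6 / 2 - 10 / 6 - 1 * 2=-2 / 3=-0.67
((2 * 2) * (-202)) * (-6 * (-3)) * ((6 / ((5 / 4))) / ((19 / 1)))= -349056 / 95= -3674.27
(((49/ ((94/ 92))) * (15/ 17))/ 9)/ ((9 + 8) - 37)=-1127/ 4794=-0.24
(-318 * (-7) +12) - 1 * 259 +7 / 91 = 25728 / 13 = 1979.08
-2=-2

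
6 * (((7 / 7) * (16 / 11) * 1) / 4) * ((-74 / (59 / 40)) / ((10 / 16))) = -113664 / 649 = -175.14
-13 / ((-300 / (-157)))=-2041 / 300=-6.80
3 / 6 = 1 / 2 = 0.50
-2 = -2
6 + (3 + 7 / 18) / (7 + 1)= 6.42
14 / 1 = 14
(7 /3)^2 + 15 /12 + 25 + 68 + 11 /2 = 3787 /36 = 105.19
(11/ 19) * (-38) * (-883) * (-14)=-271964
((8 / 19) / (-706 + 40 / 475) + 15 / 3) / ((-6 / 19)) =-3185065 / 201186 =-15.83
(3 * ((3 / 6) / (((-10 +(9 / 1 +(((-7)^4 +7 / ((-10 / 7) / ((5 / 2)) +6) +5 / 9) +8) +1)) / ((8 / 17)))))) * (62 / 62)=4104 / 14016653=0.00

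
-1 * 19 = -19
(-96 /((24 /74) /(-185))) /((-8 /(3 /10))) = -2053.50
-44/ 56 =-11/ 14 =-0.79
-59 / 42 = -1.40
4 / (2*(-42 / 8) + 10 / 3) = -24 / 43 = -0.56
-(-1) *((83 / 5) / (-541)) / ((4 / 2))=-83 / 5410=-0.02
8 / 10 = 4 / 5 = 0.80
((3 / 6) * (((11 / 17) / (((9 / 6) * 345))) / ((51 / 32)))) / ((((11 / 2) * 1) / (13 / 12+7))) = 0.00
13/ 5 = 2.60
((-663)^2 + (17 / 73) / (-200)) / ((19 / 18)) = 57759366447 / 138700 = 416433.79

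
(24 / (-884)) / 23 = -6 / 5083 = -0.00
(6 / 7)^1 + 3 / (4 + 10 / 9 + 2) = 573 / 448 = 1.28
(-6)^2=36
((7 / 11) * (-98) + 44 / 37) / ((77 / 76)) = -1892248 / 31339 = -60.38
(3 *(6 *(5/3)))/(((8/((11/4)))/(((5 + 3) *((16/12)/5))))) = 22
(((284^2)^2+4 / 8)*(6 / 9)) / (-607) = -4336926891 / 607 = -7144854.85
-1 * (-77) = 77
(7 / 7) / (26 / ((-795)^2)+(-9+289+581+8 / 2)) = 632025 / 546701651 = 0.00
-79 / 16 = -4.94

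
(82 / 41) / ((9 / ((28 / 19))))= 56 / 171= 0.33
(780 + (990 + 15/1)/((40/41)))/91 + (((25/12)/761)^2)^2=12588447639194586907/632856148146383616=19.89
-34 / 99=-0.34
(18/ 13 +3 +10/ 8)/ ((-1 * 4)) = -293/ 208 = -1.41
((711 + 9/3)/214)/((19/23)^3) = 4343619/733913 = 5.92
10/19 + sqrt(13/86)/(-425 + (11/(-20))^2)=10/19 - 200* sqrt(1118)/7304797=0.53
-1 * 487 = -487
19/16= 1.19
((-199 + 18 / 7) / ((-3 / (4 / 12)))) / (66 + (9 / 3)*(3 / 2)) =2750 / 8883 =0.31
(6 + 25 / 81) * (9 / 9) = 6.31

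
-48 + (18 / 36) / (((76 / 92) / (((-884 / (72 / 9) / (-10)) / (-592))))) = -21601243 / 449920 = -48.01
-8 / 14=-4 / 7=-0.57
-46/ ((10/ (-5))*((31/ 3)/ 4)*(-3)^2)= 92/ 93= 0.99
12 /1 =12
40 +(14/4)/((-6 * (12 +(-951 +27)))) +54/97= 43054375/1061568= 40.56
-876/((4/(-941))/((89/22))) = 18341031/22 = 833683.23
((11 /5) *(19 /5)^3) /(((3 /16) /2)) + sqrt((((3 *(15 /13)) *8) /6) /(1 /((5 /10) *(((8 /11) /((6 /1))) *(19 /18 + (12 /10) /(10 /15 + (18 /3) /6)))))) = 2 *sqrt(571285) /2145 + 2414368 /1875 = 1288.37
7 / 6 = 1.17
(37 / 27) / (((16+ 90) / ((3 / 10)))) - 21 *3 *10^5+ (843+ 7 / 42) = -60093956153 / 9540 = -6299156.83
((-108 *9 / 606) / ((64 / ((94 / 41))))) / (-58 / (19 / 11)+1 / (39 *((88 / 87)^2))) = 455119236 / 265772688659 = 0.00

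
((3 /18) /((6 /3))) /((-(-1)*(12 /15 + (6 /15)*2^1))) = 5 /96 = 0.05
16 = 16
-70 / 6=-35 / 3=-11.67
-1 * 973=-973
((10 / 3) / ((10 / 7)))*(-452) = -3164 / 3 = -1054.67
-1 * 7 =-7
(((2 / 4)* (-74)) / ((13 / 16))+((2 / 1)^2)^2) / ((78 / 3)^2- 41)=-384 / 8255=-0.05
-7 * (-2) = 14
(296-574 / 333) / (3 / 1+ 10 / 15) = 97994 / 1221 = 80.26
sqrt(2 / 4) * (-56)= -28 * sqrt(2)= -39.60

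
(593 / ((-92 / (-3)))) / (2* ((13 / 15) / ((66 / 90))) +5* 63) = 19569 / 321172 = 0.06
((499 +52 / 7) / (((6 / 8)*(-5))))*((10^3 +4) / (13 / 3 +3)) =-1423672 / 77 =-18489.25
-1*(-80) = 80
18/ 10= 1.80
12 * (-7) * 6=-504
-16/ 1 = -16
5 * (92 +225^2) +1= 253586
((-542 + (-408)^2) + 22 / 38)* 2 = 6305058 / 19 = 331845.16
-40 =-40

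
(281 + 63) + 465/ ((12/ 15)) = 3701/ 4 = 925.25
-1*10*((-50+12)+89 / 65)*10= 47620 / 13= 3663.08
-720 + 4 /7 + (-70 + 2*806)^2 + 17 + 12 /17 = 282870411 /119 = 2377062.28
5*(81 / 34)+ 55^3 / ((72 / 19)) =53753705 / 1224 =43916.43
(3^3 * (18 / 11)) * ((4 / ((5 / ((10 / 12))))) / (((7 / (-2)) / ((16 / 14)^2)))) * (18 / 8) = -93312 / 3773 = -24.73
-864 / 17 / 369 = -96 / 697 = -0.14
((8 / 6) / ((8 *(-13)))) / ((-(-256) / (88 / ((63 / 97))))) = -1067 / 157248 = -0.01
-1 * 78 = -78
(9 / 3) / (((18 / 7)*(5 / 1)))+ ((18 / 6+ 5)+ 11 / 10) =28 / 3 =9.33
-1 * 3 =-3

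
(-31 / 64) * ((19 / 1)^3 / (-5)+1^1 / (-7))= 744279 / 1120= 664.53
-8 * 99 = -792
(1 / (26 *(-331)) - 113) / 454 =-972479 / 3907124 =-0.25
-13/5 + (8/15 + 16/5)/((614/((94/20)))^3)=-1128442550239/434016645000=-2.60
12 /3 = 4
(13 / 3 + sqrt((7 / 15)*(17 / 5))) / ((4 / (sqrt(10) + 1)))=(1 + sqrt(10))*(sqrt(357) + 65) / 60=5.82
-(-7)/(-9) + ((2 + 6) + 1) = 74/9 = 8.22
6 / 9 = 2 / 3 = 0.67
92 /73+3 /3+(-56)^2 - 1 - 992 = 156604 /73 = 2145.26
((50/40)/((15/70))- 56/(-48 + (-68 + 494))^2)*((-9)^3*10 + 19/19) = -433921459/10206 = -42516.31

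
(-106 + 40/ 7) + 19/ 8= -5483/ 56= -97.91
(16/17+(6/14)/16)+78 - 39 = 76099/1904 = 39.97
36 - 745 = -709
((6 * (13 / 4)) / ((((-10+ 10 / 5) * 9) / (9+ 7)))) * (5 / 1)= -21.67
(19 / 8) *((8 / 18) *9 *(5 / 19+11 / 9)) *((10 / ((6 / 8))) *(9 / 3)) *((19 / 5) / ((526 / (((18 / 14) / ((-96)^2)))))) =2413 / 4241664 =0.00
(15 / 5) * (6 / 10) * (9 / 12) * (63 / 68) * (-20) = -1701 / 68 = -25.01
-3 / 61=-0.05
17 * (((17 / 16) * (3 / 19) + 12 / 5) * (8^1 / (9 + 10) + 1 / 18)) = 3605071 / 173280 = 20.80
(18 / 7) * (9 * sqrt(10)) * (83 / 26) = 6723 * sqrt(10) / 91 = 233.63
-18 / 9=-2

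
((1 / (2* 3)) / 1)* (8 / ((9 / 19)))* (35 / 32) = 3.08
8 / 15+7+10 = 263 / 15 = 17.53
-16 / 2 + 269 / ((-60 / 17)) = -5053 / 60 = -84.22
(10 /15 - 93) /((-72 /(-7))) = -1939 /216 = -8.98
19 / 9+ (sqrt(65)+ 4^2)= sqrt(65)+ 163 / 9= 26.17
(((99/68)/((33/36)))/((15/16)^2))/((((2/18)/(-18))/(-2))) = 248832/425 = 585.49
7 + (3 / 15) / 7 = 246 / 35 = 7.03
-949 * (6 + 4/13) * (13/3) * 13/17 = -1011634/51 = -19835.96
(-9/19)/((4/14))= -63/38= -1.66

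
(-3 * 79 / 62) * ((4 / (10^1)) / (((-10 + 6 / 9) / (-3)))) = -0.49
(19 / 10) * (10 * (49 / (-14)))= -133 / 2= -66.50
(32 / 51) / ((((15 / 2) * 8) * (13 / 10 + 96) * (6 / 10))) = 80 / 446607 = 0.00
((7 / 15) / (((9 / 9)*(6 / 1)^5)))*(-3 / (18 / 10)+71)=91 / 21870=0.00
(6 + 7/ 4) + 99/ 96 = 281/ 32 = 8.78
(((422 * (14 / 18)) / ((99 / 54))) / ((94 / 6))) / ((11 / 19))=112252 / 5687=19.74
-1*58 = -58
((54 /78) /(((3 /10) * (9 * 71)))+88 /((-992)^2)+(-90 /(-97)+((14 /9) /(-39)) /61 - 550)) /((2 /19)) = -189226087797246683 /36276918342912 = -5216.16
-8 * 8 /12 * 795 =-4240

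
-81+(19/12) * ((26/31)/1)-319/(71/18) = -2120161/13206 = -160.55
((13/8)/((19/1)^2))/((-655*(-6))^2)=13/44604871200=0.00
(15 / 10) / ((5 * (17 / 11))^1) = 33 / 170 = 0.19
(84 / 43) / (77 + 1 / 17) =714 / 28165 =0.03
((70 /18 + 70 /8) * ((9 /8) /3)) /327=455 /31392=0.01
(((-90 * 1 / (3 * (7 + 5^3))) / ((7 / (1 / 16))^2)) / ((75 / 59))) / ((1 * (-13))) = 59 / 53813760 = 0.00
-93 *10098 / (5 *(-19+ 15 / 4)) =3756456 / 305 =12316.25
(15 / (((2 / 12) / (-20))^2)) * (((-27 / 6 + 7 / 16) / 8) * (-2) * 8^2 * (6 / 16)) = 5265000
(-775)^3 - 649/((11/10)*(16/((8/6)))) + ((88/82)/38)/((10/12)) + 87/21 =-76148596266151/163590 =-465484419.99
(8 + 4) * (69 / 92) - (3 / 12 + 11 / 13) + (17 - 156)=-6817 / 52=-131.10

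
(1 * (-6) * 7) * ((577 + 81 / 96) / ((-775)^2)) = -388311 / 9610000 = -0.04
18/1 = 18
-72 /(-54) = 1.33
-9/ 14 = -0.64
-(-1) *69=69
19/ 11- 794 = -8715/ 11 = -792.27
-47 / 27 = -1.74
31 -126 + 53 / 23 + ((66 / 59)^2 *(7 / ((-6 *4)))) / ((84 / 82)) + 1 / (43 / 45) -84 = -2423741937 / 13770836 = -176.01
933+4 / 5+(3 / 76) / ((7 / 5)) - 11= 922.83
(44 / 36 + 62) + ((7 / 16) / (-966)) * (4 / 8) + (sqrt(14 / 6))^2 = 868477 / 13248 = 65.56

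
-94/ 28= -47/ 14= -3.36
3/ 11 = 0.27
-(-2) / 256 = 1 / 128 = 0.01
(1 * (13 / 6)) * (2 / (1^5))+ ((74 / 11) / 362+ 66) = 420212 / 5973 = 70.35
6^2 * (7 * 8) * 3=6048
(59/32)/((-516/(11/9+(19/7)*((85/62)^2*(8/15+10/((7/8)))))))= -1556454751/6997802112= -0.22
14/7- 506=-504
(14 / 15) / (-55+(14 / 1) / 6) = -7 / 395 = -0.02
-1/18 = -0.06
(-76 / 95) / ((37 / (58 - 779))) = 15.59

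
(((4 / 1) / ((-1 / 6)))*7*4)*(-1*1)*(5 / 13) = 3360 / 13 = 258.46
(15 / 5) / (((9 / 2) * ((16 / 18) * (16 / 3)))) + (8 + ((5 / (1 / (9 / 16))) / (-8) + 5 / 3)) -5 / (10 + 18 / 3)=9.14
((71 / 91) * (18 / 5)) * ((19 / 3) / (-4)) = -4047 / 910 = -4.45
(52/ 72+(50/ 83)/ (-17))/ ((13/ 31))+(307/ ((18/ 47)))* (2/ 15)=108.52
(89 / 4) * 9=801 / 4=200.25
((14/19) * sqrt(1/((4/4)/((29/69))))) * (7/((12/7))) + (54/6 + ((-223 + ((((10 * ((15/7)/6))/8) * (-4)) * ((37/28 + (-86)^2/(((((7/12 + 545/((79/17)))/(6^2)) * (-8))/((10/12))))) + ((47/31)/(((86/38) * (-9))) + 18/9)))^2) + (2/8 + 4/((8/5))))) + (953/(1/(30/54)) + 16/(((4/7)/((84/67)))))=343 * sqrt(2001)/7866 + 3183561187640580198252399351043/18499294817643397252356288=172092.90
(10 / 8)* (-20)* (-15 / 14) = 26.79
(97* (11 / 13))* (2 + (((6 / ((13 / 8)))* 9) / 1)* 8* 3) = 11090398 / 169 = 65623.66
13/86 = 0.15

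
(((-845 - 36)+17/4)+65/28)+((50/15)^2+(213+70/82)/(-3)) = -2414077/2583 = -934.60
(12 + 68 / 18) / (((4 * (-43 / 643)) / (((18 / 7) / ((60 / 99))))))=-1506549 / 6020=-250.26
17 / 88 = 0.19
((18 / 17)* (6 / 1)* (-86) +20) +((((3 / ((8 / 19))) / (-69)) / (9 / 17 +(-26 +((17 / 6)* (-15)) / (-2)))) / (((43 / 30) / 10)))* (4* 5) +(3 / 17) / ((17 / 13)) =-42885950911 / 82030627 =-522.80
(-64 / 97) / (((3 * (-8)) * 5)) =0.01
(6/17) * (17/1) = 6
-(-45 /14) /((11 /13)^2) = 7605 /1694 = 4.49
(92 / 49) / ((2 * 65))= 46 / 3185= 0.01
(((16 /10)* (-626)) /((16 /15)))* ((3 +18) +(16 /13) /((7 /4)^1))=-1854525 /91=-20379.40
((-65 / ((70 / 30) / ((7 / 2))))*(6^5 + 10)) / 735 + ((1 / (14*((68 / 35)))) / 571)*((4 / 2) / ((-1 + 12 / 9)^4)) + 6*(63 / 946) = -929097904403 / 899916556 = -1032.43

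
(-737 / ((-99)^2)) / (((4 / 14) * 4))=-469 / 7128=-0.07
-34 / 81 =-0.42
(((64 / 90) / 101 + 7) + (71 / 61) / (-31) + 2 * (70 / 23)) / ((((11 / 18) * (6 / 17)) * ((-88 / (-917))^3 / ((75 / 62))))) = 84581489937892700515 / 1020805812071936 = 82857.57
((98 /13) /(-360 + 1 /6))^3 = -203297472 /22109961376763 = -0.00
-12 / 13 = -0.92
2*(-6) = -12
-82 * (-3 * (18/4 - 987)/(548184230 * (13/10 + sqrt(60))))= 3142035/319646224513 - 4833900 * sqrt(15)/319646224513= -0.00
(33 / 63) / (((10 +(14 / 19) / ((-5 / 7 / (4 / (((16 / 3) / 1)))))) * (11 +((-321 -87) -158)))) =-418 / 4086243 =-0.00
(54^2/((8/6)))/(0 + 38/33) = 72171/38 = 1899.24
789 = 789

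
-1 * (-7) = 7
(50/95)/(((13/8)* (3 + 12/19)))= 0.09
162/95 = 1.71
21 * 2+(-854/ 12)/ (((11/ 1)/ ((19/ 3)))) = 203/ 198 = 1.03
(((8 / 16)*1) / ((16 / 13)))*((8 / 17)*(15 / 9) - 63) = -41249 / 1632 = -25.28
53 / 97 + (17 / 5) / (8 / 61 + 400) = 6568709 / 11837880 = 0.55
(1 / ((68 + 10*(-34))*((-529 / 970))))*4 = 485 / 17986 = 0.03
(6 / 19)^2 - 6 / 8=-0.65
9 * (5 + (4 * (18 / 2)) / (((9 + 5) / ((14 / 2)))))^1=207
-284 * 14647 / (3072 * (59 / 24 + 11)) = -100.61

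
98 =98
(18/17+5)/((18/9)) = 103/34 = 3.03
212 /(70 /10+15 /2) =424 /29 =14.62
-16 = -16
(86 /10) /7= 1.23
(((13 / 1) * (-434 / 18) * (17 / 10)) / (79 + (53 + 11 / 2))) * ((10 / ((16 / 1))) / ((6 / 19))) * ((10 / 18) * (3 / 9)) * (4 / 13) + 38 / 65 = 61541 / 416988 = 0.15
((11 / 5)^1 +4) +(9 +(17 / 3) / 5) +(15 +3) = 103 / 3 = 34.33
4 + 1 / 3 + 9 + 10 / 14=295 / 21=14.05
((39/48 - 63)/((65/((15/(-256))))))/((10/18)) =5373/53248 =0.10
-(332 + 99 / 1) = -431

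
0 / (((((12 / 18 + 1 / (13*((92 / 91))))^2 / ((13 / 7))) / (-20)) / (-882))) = 0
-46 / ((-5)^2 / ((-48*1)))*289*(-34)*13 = -282045504 / 25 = -11281820.16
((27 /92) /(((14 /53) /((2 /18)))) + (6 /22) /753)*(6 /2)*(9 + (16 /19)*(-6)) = 5213925 /3556168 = 1.47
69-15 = 54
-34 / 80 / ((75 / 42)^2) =-833 / 6250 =-0.13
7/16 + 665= 10647/16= 665.44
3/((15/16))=16/5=3.20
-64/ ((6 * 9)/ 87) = -928/ 9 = -103.11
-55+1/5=-274/5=-54.80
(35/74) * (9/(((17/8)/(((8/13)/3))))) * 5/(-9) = -5600/24531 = -0.23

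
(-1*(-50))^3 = 125000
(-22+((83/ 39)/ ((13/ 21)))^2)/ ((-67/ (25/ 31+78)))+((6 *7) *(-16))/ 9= -11156814179/ 177963591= -62.69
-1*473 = -473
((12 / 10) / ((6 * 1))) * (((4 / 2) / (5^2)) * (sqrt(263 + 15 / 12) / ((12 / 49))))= 49 * sqrt(1057) / 1500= 1.06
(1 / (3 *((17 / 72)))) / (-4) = -6 / 17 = -0.35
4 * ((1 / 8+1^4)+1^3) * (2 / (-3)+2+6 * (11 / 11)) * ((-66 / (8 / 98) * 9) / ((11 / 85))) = -7009695 / 2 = -3504847.50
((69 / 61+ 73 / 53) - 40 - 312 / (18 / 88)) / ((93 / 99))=-166736218 / 100223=-1663.65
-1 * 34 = -34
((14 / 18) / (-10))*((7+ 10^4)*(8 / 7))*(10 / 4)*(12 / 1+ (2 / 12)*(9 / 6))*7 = -3432401 / 18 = -190688.94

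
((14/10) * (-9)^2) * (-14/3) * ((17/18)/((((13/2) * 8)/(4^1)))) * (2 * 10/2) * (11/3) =-1409.69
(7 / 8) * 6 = 21 / 4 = 5.25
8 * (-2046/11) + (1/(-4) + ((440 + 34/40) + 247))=-4002/5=-800.40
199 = 199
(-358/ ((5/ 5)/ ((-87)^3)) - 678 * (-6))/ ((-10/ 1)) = -117874071/ 5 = -23574814.20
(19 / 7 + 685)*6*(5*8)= 1155360 / 7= 165051.43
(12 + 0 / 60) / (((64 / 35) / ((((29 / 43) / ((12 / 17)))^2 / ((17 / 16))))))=500395 / 88752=5.64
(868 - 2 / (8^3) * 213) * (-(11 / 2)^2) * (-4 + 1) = 80584185 / 1024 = 78695.49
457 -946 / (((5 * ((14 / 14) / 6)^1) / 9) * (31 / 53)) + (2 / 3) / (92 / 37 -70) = -9879409634 / 580785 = -17010.44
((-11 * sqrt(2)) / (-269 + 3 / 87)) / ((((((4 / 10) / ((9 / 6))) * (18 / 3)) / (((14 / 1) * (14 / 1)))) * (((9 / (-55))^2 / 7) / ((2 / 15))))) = 13239457 * sqrt(2) / 75816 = 246.96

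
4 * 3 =12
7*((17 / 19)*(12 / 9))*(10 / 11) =4760 / 627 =7.59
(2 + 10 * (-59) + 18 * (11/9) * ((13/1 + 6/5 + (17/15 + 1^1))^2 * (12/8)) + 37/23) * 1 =566992/69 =8217.28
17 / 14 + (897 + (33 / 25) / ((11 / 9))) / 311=446503 / 108850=4.10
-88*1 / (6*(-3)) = 44 / 9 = 4.89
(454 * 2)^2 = 824464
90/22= 45/11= 4.09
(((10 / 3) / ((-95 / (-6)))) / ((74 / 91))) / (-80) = -91 / 28120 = -0.00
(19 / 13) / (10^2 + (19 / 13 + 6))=19 / 1397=0.01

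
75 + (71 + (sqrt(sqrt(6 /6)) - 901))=-754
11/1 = 11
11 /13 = 0.85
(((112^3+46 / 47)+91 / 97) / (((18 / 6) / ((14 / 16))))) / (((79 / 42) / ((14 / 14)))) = 313848699059 / 1440644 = 217853.06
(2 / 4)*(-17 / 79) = -17 / 158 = -0.11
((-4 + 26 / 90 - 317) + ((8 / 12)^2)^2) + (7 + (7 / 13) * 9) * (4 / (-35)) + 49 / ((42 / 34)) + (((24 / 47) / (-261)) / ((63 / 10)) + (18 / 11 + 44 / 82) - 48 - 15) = -7771387026562 / 22655247615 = -343.03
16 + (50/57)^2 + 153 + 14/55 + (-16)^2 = 76128361/178695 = 426.02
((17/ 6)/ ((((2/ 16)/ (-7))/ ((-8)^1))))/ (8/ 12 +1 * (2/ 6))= 3808/ 3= 1269.33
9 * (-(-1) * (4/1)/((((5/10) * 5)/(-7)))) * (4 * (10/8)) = -504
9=9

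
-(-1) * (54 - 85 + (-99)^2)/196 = 4885/98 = 49.85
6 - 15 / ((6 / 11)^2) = -533 / 12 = -44.42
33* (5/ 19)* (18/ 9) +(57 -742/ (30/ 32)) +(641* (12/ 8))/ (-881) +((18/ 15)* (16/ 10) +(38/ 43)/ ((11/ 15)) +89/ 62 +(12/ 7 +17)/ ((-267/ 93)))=-8258917418103976/ 11468368890825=-720.15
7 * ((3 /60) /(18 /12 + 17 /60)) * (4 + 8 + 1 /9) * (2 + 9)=8393 /321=26.15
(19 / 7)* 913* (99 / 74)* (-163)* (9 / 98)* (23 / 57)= -1016582589 / 50764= -20025.66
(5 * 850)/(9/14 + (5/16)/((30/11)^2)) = 85680000/13807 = 6205.55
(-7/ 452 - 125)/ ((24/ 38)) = -1073633/ 5424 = -197.94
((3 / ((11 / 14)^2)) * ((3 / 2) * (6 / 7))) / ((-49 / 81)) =-8748 / 847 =-10.33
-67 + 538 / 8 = 1 / 4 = 0.25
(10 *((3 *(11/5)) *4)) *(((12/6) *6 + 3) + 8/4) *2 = 8976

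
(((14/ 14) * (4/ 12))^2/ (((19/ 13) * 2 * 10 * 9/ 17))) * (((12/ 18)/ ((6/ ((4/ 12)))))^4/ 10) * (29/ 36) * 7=0.00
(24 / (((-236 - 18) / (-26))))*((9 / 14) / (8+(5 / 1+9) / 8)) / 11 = 144 / 9779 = 0.01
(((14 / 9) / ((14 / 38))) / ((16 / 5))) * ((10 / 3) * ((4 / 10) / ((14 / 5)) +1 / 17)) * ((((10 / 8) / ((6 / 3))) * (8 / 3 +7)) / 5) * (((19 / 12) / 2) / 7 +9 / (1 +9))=2344505 / 2159136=1.09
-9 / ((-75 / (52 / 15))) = 0.42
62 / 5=12.40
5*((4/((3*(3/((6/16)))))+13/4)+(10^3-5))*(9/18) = 59905/24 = 2496.04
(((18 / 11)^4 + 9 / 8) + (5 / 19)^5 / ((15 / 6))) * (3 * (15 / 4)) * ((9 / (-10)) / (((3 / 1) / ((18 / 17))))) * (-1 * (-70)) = -20461900945286115 / 9860697804848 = -2075.10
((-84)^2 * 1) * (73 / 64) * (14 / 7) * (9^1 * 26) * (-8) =-30132648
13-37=-24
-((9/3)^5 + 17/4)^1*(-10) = 4945/2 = 2472.50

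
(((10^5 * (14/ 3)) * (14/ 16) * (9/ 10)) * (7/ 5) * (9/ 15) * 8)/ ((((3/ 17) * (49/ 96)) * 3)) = 9139200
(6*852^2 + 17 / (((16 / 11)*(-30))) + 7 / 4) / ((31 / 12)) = 2090604173 / 1240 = 1685971.11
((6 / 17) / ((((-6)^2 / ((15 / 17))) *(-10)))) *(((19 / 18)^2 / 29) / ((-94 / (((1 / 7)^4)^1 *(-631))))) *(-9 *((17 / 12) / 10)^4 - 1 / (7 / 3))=15878091244777 / 395367867827896320000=0.00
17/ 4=4.25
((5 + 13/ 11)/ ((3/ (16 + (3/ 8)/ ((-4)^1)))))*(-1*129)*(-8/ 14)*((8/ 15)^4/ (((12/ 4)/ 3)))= 762017792/ 3898125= 195.48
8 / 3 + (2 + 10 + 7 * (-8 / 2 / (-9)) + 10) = 250 / 9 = 27.78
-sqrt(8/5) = -2 * sqrt(10)/5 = -1.26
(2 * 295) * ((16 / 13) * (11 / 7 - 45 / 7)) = -320960 / 91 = -3527.03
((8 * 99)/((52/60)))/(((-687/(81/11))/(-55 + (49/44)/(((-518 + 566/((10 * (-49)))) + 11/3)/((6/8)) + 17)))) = 26076267779850/48401736097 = 538.75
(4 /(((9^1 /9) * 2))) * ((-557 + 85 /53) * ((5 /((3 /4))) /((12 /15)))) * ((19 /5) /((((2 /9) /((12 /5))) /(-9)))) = 181208016 /53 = 3419019.17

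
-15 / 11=-1.36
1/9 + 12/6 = 19/9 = 2.11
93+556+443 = 1092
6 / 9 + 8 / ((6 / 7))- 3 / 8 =77 / 8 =9.62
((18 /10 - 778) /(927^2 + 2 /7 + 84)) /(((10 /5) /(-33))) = 896511 /60158930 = 0.01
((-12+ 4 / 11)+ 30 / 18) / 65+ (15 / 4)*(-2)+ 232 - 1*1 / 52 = 1924729 / 8580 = 224.33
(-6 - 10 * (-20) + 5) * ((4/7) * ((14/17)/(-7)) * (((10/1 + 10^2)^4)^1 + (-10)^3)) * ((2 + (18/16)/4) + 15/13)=-10408618434750/1547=-6728260138.82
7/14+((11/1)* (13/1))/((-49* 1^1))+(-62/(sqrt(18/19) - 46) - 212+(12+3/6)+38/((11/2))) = -2097371564/10830127+93* sqrt(38)/20093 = -193.63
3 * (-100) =-300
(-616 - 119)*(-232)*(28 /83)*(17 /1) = 977921.93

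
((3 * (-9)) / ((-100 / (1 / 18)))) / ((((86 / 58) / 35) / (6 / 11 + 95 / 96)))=0.54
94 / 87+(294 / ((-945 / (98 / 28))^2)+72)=25751321 / 352350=73.08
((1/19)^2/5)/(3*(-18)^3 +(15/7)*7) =-1/31553205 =-0.00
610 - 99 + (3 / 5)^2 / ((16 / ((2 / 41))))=4190209 / 8200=511.00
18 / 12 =3 / 2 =1.50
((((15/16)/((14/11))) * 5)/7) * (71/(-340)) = -0.11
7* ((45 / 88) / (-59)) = -315 / 5192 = -0.06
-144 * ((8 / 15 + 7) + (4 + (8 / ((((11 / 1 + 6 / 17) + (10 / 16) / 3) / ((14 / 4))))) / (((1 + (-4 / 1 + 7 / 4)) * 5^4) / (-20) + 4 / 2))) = -2874030384 / 1721705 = -1669.29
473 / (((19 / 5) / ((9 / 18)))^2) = 11825 / 1444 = 8.19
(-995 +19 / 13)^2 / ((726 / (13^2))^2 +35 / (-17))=479282639888 / 7960657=60206.42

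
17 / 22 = 0.77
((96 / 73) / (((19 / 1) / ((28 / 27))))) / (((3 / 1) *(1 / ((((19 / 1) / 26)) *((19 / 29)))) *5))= 8512 / 3715335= 0.00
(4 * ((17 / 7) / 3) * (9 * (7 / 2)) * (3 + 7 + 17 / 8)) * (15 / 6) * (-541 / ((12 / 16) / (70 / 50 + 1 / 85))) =-3148620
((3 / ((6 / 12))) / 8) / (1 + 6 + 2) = 1 / 12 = 0.08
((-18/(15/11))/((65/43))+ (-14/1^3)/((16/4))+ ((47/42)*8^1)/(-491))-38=-336786661/6702150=-50.25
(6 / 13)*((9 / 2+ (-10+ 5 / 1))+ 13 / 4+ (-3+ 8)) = 3.58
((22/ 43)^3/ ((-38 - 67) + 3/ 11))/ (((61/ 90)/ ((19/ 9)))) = -1390895/ 349194744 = -0.00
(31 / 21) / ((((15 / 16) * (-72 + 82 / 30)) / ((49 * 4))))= -4.46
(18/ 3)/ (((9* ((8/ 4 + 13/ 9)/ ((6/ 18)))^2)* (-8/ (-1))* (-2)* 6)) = -1/ 15376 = -0.00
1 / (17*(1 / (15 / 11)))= 15 / 187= 0.08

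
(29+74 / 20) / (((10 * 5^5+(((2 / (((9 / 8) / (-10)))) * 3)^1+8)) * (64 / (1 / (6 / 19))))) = 6213 / 119825920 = 0.00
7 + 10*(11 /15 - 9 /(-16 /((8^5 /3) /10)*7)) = 18733 /21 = 892.05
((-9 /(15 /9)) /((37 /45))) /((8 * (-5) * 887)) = 243 /1312760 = 0.00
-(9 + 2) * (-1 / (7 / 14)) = 22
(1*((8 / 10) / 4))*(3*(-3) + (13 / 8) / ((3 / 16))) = -1 / 15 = -0.07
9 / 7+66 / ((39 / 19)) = 3043 / 91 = 33.44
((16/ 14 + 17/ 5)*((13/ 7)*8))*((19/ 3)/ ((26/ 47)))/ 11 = 189316/ 2695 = 70.25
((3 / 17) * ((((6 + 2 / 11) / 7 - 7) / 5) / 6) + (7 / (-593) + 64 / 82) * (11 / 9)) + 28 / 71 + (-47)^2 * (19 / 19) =449500172985023 / 203366331630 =2210.30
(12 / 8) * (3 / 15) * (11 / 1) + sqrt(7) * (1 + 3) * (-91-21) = 33 / 10-448 * sqrt(7) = -1182.00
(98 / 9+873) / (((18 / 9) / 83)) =660265 / 18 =36681.39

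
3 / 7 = 0.43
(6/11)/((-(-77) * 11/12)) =72/9317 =0.01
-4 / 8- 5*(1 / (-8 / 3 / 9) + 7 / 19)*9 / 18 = 2133 / 304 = 7.02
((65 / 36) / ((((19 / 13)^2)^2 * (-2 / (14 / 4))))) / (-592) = 12995255 / 11109604608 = 0.00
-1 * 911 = -911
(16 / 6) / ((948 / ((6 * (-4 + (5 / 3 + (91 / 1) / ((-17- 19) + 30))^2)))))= 713 / 237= 3.01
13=13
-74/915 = -0.08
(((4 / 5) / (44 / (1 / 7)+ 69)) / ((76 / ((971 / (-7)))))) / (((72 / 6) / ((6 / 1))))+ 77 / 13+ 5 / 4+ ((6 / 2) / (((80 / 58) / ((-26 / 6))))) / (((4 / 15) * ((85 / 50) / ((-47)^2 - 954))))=-1778770639941 / 68191760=-26084.83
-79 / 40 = -1.98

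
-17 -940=-957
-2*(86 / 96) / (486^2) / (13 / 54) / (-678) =43 / 925258464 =0.00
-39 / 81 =-13 / 27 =-0.48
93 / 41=2.27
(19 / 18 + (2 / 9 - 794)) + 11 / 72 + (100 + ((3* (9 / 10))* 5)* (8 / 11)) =-540739 / 792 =-682.75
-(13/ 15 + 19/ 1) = -298/ 15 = -19.87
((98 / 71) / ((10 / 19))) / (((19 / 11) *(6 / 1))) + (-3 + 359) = 758819 / 2130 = 356.25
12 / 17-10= -158 / 17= -9.29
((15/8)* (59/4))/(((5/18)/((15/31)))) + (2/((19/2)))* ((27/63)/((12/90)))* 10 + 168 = 14707059/65968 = 222.94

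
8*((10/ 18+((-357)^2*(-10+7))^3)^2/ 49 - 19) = 2024515599725159538366555180549342344/ 3969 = 510082035708027094574591900000000.00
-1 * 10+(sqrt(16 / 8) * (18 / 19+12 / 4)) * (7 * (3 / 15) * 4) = -10+420 * sqrt(2) / 19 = 21.26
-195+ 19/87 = -16946/87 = -194.78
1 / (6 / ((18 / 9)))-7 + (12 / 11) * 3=-112 / 33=-3.39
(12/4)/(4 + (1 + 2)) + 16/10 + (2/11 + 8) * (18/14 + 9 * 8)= 231631/385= 601.64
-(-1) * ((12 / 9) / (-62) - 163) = -163.02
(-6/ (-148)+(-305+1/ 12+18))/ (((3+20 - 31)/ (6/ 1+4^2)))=1401103/ 1776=788.91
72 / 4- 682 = -664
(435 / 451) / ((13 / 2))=870 / 5863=0.15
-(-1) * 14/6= 7/3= 2.33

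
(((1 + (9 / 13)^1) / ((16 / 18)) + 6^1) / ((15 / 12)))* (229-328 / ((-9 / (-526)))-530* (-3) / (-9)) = -120881.07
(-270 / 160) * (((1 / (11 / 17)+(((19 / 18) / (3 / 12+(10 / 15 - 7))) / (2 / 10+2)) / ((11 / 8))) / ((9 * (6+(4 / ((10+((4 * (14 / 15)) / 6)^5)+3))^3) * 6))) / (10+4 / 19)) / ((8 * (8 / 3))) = -10566841420351741172912207419059139 / 298388342133133127829104277022046380032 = -0.00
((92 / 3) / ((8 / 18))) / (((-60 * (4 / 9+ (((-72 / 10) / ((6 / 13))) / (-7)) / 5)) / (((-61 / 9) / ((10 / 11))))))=108031 / 11216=9.63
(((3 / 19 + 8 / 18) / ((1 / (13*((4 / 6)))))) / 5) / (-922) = -1339 / 1182465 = -0.00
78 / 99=26 / 33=0.79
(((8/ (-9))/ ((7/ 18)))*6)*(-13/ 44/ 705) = 104/ 18095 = 0.01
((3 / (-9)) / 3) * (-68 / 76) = 17 / 171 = 0.10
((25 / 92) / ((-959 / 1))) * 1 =-25 / 88228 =-0.00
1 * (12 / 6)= 2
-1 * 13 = -13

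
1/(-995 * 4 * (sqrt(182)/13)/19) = -19 * sqrt(182)/55720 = -0.00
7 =7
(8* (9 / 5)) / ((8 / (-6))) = -10.80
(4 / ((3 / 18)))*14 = 336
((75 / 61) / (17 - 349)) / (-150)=0.00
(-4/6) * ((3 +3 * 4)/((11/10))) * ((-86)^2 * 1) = -739600/11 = -67236.36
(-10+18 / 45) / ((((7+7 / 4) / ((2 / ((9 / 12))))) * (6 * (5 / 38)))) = -9728 / 2625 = -3.71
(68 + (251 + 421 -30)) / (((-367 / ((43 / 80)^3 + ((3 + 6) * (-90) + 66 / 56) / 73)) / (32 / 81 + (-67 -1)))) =-277813007927677 / 194438361600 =-1428.80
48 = 48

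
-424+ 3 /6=-847 /2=-423.50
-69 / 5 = -13.80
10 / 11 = 0.91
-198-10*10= -298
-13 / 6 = -2.17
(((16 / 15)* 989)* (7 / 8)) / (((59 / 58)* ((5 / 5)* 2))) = 401534 / 885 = 453.71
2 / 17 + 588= 9998 / 17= 588.12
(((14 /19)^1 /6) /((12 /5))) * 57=35 /12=2.92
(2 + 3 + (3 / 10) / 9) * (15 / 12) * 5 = 755 / 24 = 31.46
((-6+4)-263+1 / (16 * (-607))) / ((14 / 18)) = -23163129 / 67984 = -340.71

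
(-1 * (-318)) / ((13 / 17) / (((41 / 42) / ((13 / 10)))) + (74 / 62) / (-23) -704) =-395083995 / 873450614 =-0.45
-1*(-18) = 18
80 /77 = 1.04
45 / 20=9 / 4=2.25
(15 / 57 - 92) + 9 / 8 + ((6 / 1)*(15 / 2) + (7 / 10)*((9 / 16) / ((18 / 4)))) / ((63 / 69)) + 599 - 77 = 480.77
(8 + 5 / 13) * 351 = 2943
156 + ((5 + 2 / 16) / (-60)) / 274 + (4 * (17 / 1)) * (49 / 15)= 9946411 / 26304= 378.13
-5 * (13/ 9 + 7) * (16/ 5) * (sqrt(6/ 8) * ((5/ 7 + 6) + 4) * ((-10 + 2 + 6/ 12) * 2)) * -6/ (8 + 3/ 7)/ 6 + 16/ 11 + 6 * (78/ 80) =1607/ 220 - 76000 * sqrt(3)/ 59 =-2223.81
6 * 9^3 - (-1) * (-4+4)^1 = 4374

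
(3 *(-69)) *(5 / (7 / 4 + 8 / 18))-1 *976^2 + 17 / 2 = -150580185 / 158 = -953039.15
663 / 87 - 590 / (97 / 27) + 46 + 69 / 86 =-26563513 / 241918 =-109.80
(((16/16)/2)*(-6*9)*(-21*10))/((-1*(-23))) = 5670/23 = 246.52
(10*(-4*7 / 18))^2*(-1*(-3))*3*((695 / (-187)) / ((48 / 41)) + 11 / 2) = 5064.26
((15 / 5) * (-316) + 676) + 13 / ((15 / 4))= -4028 / 15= -268.53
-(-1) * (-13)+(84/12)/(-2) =-33/2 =-16.50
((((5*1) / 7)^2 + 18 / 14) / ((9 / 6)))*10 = 11.97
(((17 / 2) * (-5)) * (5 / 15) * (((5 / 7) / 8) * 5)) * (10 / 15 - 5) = 27625 / 1008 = 27.41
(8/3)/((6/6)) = 8/3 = 2.67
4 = 4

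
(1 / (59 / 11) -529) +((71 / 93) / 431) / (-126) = -157574293789 / 297977022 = -528.81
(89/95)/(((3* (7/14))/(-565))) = -20114/57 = -352.88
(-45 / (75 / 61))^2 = 33489 / 25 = 1339.56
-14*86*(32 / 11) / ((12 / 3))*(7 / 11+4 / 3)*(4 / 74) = -1252160 / 13431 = -93.23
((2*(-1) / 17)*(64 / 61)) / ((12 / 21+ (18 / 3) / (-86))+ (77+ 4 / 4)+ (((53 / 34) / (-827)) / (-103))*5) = -6563707136 / 4174431460491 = -0.00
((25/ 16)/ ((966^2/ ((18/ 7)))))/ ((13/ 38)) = 475/ 37740976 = 0.00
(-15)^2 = 225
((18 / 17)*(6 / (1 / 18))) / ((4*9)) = 54 / 17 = 3.18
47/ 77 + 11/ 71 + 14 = 80722/ 5467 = 14.77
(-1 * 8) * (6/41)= -48/41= -1.17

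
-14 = -14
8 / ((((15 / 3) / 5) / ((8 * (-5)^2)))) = 1600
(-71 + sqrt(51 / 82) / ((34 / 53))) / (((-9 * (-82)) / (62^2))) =-136462 / 369 + 50933 * sqrt(4182) / 514386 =-363.41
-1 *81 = -81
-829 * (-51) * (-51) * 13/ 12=-9343659/ 4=-2335914.75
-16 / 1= -16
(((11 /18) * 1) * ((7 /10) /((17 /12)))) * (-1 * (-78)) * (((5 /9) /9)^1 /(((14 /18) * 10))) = 143 /765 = 0.19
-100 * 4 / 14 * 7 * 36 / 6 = -1200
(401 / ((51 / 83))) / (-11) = -33283 / 561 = -59.33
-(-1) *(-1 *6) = -6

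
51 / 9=17 / 3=5.67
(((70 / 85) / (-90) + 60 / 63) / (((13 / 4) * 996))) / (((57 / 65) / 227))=1146577 / 15200703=0.08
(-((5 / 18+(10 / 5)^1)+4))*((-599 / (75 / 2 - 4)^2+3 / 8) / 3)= 644213 / 1939248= 0.33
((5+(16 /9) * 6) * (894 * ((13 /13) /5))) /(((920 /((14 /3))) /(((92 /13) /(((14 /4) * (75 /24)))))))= 224096 /24375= 9.19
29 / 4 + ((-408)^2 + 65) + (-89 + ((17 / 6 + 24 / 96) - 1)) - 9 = 499321 / 3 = 166440.33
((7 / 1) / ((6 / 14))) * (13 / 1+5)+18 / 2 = 303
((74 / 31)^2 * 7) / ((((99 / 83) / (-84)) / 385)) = -3117924880 / 2883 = -1081486.26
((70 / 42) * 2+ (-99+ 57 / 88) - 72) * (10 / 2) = -220465 / 264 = -835.09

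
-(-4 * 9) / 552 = 3 / 46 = 0.07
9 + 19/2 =37/2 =18.50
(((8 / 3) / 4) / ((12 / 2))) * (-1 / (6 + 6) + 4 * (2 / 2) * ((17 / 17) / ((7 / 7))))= 47 / 108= 0.44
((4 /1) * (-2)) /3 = -8 /3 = -2.67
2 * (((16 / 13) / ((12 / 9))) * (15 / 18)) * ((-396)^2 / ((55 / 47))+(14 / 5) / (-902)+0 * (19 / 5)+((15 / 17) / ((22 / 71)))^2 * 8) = 206263.49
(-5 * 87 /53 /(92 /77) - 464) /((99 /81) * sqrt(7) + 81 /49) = 738125562951 /7324756456 - 545747158341 * sqrt(7) /7324756456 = -96.36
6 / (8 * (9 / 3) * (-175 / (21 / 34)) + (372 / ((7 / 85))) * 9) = 21 / 118490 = 0.00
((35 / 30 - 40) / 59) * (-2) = 233 / 177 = 1.32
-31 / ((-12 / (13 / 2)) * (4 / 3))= 403 / 32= 12.59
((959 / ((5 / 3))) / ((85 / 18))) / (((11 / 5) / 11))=51786 / 85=609.25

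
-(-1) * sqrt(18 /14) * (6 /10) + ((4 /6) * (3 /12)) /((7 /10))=5 /21 + 9 * sqrt(7) /35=0.92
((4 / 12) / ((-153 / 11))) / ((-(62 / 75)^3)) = 171875 / 4051576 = 0.04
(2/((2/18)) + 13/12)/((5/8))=458/15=30.53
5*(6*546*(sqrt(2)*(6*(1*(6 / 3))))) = 196560*sqrt(2) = 277977.82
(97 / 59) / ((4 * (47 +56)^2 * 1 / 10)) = 485 / 1251862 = 0.00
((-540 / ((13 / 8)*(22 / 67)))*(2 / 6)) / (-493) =48240 / 70499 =0.68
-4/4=-1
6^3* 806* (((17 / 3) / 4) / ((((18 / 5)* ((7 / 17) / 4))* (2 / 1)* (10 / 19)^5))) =288383822233 / 35000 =8239537.78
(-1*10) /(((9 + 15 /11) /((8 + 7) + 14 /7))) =-935 /57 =-16.40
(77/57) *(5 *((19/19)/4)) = 385/228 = 1.69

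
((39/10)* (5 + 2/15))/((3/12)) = 2002/25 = 80.08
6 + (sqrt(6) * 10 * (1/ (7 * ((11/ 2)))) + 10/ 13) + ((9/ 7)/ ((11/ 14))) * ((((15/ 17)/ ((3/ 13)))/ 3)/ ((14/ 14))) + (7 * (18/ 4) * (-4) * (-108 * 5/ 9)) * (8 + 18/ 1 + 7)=20 * sqrt(6)/ 77 + 606507406/ 2431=249489.49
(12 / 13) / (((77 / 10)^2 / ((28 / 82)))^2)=480000 / 15677538877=0.00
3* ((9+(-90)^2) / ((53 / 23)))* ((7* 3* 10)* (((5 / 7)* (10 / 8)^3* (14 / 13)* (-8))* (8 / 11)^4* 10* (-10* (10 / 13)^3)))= 141886080000000000 / 418161601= 339309204.05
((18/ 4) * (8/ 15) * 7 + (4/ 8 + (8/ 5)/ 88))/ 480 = 127/ 3520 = 0.04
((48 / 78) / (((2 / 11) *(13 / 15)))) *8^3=337920 / 169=1999.53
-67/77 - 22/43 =-4575/3311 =-1.38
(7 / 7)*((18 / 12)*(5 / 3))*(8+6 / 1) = 35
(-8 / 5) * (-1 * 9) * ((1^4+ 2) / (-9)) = -24 / 5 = -4.80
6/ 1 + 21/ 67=423/ 67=6.31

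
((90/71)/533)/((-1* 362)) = -45/6849583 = -0.00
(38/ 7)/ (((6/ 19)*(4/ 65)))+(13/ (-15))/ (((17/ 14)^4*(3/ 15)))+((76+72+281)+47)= 753.35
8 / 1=8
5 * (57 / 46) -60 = -2475 / 46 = -53.80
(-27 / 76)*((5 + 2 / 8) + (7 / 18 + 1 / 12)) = -309 / 152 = -2.03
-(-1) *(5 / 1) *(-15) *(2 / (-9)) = 50 / 3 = 16.67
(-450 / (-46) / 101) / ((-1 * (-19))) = 225 / 44137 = 0.01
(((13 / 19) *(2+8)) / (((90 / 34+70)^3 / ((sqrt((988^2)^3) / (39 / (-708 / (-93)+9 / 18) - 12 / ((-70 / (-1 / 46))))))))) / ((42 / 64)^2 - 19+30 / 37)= -25083932757065728 / 124321872657825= -201.77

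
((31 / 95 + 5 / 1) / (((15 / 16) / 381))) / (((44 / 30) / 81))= 11356848 / 95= 119545.77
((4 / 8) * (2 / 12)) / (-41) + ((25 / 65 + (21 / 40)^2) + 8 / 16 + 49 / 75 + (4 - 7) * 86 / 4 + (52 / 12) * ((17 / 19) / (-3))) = -9330251521 / 145828800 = -63.98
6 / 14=3 / 7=0.43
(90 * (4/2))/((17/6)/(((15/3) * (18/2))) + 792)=48600/213857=0.23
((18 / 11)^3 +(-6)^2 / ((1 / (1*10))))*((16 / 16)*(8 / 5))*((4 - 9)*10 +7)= -166837248 / 6655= -25069.46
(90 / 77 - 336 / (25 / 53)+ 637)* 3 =-428223 / 1925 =-222.45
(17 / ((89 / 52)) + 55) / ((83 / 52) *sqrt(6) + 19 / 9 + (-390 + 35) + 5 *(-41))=-353071056312 / 3033372956245-1010157642 *sqrt(6) / 3033372956245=-0.12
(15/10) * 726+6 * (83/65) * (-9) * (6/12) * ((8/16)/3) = 140823/130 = 1083.25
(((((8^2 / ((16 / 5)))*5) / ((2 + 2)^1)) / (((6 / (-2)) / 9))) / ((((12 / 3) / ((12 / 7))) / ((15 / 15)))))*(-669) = 150525 / 7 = 21503.57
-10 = -10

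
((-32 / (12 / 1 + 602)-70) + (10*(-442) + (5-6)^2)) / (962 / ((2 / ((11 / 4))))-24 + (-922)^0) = -5512556 / 1596093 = -3.45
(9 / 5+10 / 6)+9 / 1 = 187 / 15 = 12.47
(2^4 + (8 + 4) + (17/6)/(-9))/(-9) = -1495/486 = -3.08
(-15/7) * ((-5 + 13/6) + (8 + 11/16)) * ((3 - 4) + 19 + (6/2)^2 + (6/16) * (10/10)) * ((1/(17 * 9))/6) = -102565/274176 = -0.37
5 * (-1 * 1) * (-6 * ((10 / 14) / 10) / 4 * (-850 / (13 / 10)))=-31875 / 91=-350.27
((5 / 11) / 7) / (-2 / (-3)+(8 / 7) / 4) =3 / 44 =0.07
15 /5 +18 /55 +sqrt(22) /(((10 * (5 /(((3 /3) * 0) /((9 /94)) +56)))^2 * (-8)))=183 /55-98 * sqrt(22) /625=2.59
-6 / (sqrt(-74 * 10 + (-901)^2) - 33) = 6 / (33 - sqrt(811061)) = -0.01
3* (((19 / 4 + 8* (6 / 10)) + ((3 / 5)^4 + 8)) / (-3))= -44199 / 2500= -17.68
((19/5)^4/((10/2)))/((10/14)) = 912247/15625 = 58.38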